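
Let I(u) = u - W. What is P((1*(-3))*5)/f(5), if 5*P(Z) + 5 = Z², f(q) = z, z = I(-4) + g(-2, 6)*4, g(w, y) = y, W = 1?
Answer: 44/19 ≈ 2.3158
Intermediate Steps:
I(u) = -1 + u (I(u) = u - 1*1 = u - 1 = -1 + u)
z = 19 (z = (-1 - 4) + 6*4 = -5 + 24 = 19)
f(q) = 19
P(Z) = -1 + Z²/5
P((1*(-3))*5)/f(5) = (-1 + ((1*(-3))*5)²/5)/19 = (-1 + (-3*5)²/5)*(1/19) = (-1 + (⅕)*(-15)²)*(1/19) = (-1 + (⅕)*225)*(1/19) = (-1 + 45)*(1/19) = 44*(1/19) = 44/19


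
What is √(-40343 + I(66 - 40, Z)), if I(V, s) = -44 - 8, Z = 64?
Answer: I*√40395 ≈ 200.99*I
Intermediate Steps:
I(V, s) = -52
√(-40343 + I(66 - 40, Z)) = √(-40343 - 52) = √(-40395) = I*√40395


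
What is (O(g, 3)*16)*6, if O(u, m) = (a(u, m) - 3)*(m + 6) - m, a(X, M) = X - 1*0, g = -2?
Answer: -4608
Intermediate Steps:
a(X, M) = X (a(X, M) = X + 0 = X)
O(u, m) = -m + (-3 + u)*(6 + m) (O(u, m) = (u - 3)*(m + 6) - m = (-3 + u)*(6 + m) - m = -m + (-3 + u)*(6 + m))
(O(g, 3)*16)*6 = ((-18 - 4*3 + 6*(-2) + 3*(-2))*16)*6 = ((-18 - 12 - 12 - 6)*16)*6 = -48*16*6 = -768*6 = -4608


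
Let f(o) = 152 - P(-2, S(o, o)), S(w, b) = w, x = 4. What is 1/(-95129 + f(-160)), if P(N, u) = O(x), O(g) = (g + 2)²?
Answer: -1/95013 ≈ -1.0525e-5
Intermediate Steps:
O(g) = (2 + g)²
P(N, u) = 36 (P(N, u) = (2 + 4)² = 6² = 36)
f(o) = 116 (f(o) = 152 - 1*36 = 152 - 36 = 116)
1/(-95129 + f(-160)) = 1/(-95129 + 116) = 1/(-95013) = -1/95013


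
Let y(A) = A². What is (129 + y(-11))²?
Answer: 62500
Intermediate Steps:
(129 + y(-11))² = (129 + (-11)²)² = (129 + 121)² = 250² = 62500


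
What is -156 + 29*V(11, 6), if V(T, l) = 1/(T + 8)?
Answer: -2935/19 ≈ -154.47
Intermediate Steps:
V(T, l) = 1/(8 + T)
-156 + 29*V(11, 6) = -156 + 29/(8 + 11) = -156 + 29/19 = -2935/19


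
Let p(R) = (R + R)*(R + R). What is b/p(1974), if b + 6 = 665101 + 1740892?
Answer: 2405987/15586704 ≈ 0.15436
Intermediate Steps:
b = 2405987 (b = -6 + (665101 + 1740892) = -6 + 2405993 = 2405987)
p(R) = 4*R² (p(R) = (2*R)*(2*R) = 4*R²)
b/p(1974) = 2405987/((4*1974²)) = 2405987/((4*3896676)) = 2405987/15586704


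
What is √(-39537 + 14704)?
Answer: I*√24833 ≈ 157.58*I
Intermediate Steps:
√(-39537 + 14704) = √(-24833) = I*√24833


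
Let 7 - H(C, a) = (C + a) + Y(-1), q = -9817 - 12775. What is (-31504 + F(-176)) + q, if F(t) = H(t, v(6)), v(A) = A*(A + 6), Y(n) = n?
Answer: -53984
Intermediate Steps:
v(A) = A*(6 + A)
q = -22592
H(C, a) = 8 - C - a (H(C, a) = 7 - ((C + a) - 1) = 7 - (-1 + C + a) = 7 + (1 - C - a) = 8 - C - a)
F(t) = -64 - t (F(t) = 8 - t - 6*(6 + 6) = 8 - t - 6*12 = 8 - t - 1*72 = 8 - t - 72 = -64 - t)
(-31504 + F(-176)) + q = (-31504 + (-64 - 1*(-176))) - 22592 = (-31504 + (-64 + 176)) - 22592 = (-31504 + 112) - 22592 = -31392 - 22592 = -53984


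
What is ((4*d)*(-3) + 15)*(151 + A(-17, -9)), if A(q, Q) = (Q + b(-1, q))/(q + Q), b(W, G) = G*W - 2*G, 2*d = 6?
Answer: -40782/13 ≈ -3137.1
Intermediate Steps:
d = 3 (d = (½)*6 = 3)
b(W, G) = -2*G + G*W
A(q, Q) = (Q - 3*q)/(Q + q) (A(q, Q) = (Q + q*(-2 - 1))/(q + Q) = (Q + q*(-3))/(Q + q) = (Q - 3*q)/(Q + q))
((4*d)*(-3) + 15)*(151 + A(-17, -9)) = ((4*3)*(-3) + 15)*(151 + (-9 - 3*(-17))/(-9 - 17)) = (12*(-3) + 15)*(151 + (-9 + 51)/(-26)) = (-36 + 15)*(151 - 1/26*42) = -21*(151 - 21/13) = -21*1942/13 = -40782/13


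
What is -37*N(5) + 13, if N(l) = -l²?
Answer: 938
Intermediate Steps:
-37*N(5) + 13 = -(-37)*5² + 13 = -(-37)*25 + 13 = -37*(-25) + 13 = 925 + 13 = 938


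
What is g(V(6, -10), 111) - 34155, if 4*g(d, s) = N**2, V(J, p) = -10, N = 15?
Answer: -136395/4 ≈ -34099.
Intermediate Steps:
g(d, s) = 225/4 (g(d, s) = (1/4)*15**2 = (1/4)*225 = 225/4)
g(V(6, -10), 111) - 34155 = 225/4 - 34155 = -136395/4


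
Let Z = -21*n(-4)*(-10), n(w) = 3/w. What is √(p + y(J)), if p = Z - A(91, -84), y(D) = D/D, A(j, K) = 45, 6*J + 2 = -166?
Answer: I*√806/2 ≈ 14.195*I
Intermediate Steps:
J = -28 (J = -⅓ + (⅙)*(-166) = -⅓ - 83/3 = -28)
y(D) = 1
Z = -315/2 (Z = -63/(-4)*(-10) = -63*(-1)/4*(-10) = -21*(-¾)*(-10) = (63/4)*(-10) = -315/2 ≈ -157.50)
p = -405/2 (p = -315/2 - 1*45 = -315/2 - 45 = -405/2 ≈ -202.50)
√(p + y(J)) = √(-405/2 + 1) = √(-403/2) = I*√806/2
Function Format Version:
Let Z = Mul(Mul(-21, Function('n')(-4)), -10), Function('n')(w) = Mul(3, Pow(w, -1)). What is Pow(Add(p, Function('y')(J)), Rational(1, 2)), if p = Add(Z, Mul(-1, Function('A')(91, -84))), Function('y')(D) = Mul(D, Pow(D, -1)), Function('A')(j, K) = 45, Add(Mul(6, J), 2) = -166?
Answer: Mul(Rational(1, 2), I, Pow(806, Rational(1, 2))) ≈ Mul(14.195, I)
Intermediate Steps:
J = -28 (J = Add(Rational(-1, 3), Mul(Rational(1, 6), -166)) = Add(Rational(-1, 3), Rational(-83, 3)) = -28)
Function('y')(D) = 1
Z = Rational(-315, 2) (Z = Mul(Mul(-21, Mul(3, Pow(-4, -1))), -10) = Mul(Mul(-21, Mul(3, Rational(-1, 4))), -10) = Mul(Mul(-21, Rational(-3, 4)), -10) = Mul(Rational(63, 4), -10) = Rational(-315, 2) ≈ -157.50)
p = Rational(-405, 2) (p = Add(Rational(-315, 2), Mul(-1, 45)) = Add(Rational(-315, 2), -45) = Rational(-405, 2) ≈ -202.50)
Pow(Add(p, Function('y')(J)), Rational(1, 2)) = Pow(Add(Rational(-405, 2), 1), Rational(1, 2)) = Pow(Rational(-403, 2), Rational(1, 2)) = Mul(Rational(1, 2), I, Pow(806, Rational(1, 2)))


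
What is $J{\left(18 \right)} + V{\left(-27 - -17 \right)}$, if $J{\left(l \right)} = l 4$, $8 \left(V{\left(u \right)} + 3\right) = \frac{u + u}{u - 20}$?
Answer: $\frac{829}{12} \approx 69.083$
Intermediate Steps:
$V{\left(u \right)} = -3 + \frac{u}{4 \left(-20 + u\right)}$ ($V{\left(u \right)} = -3 + \frac{\left(u + u\right) \frac{1}{u - 20}}{8} = -3 + \frac{2 u \frac{1}{-20 + u}}{8} = -3 + \frac{u}{4 \left(-20 + u\right)}$)
$J{\left(l \right)} = 4 l$
$J{\left(18 \right)} + V{\left(-27 - -17 \right)} = 4 \cdot 18 + \frac{240 - 11 \left(-27 - -17\right)}{4 \left(-20 - 10\right)} = 72 + \frac{240 - 11 \left(-27 + 17\right)}{4 \left(-20 + \left(-27 + 17\right)\right)} = 72 + \frac{240 - -110}{4 \left(-20 - 10\right)} = 72 + \frac{240 + 110}{4 \left(-30\right)} = 72 + \frac{1}{4} \left(- \frac{1}{30}\right) 350 = 72 - \frac{35}{12} = \frac{829}{12}$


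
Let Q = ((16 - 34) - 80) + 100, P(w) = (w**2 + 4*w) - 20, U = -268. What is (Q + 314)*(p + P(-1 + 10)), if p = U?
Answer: -54036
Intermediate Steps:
p = -268
P(w) = -20 + w**2 + 4*w
Q = 2 (Q = (-18 - 80) + 100 = -98 + 100 = 2)
(Q + 314)*(p + P(-1 + 10)) = (2 + 314)*(-268 + (-20 + (-1 + 10)**2 + 4*(-1 + 10))) = 316*(-268 + (-20 + 9**2 + 4*9)) = 316*(-268 + (-20 + 81 + 36)) = 316*(-268 + 97) = 316*(-171) = -54036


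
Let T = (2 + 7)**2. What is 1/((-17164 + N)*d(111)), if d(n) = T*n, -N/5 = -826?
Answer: -1/117188694 ≈ -8.5332e-9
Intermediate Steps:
T = 81 (T = 9**2 = 81)
N = 4130 (N = -5*(-826) = 4130)
d(n) = 81*n
1/((-17164 + N)*d(111)) = 1/((-17164 + 4130)*((81*111))) = 1/(-13034*8991) = -1/13034*1/8991 = -1/117188694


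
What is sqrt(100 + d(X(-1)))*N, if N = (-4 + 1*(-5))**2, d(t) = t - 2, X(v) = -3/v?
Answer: 81*sqrt(101) ≈ 814.04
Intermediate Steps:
d(t) = -2 + t
N = 81 (N = (-4 - 5)**2 = (-9)**2 = 81)
sqrt(100 + d(X(-1)))*N = sqrt(100 + (-2 - 3/(-1)))*81 = sqrt(100 + (-2 - 3*(-1)))*81 = sqrt(100 + (-2 + 3))*81 = sqrt(100 + 1)*81 = sqrt(101)*81 = 81*sqrt(101)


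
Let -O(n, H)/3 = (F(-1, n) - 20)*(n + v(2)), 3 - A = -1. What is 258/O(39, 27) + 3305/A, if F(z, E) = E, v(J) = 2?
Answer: 2574251/3116 ≈ 826.14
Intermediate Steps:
A = 4 (A = 3 - 1*(-1) = 3 + 1 = 4)
O(n, H) = -3*(-20 + n)*(2 + n) (O(n, H) = -3*(n - 20)*(n + 2) = -3*(-20 + n)*(2 + n))
258/O(39, 27) + 3305/A = 258/(120 - 3*39² + 54*39) + 3305/4 = 258/(120 - 3*1521 + 2106) + 3305*(¼) = 258/(120 - 4563 + 2106) + 3305/4 = 258/(-2337) + 3305/4 = 258*(-1/2337) + 3305/4 = -86/779 + 3305/4 = 2574251/3116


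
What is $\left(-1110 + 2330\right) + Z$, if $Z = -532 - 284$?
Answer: $404$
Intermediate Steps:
$Z = -816$ ($Z = -532 - 284 = -816$)
$\left(-1110 + 2330\right) + Z = \left(-1110 + 2330\right) - 816 = 1220 - 816 = 404$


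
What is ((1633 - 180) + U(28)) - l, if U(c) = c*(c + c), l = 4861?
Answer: -1840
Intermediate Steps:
U(c) = 2*c² (U(c) = c*(2*c) = 2*c²)
((1633 - 180) + U(28)) - l = ((1633 - 180) + 2*28²) - 1*4861 = (1453 + 2*784) - 4861 = (1453 + 1568) - 4861 = 3021 - 4861 = -1840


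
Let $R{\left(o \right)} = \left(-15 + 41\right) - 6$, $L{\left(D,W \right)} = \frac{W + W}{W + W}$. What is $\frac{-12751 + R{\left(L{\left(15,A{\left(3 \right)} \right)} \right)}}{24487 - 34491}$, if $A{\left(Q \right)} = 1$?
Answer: $\frac{12731}{10004} \approx 1.2726$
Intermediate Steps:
$L{\left(D,W \right)} = 1$ ($L{\left(D,W \right)} = \frac{2 W}{2 W} = 2 W \frac{1}{2 W} = 1$)
$R{\left(o \right)} = 20$ ($R{\left(o \right)} = 26 - 6 = 20$)
$\frac{-12751 + R{\left(L{\left(15,A{\left(3 \right)} \right)} \right)}}{24487 - 34491} = \frac{-12751 + 20}{24487 - 34491} = - \frac{12731}{-10004} = \left(-12731\right) \left(- \frac{1}{10004}\right) = \frac{12731}{10004}$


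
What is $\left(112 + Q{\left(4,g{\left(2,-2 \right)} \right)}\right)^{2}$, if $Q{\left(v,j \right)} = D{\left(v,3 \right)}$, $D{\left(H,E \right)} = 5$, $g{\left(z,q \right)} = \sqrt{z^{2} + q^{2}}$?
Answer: $13689$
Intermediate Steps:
$g{\left(z,q \right)} = \sqrt{q^{2} + z^{2}}$
$Q{\left(v,j \right)} = 5$
$\left(112 + Q{\left(4,g{\left(2,-2 \right)} \right)}\right)^{2} = \left(112 + 5\right)^{2} = 117^{2} = 13689$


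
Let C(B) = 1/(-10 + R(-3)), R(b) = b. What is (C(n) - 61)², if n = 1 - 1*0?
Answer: 630436/169 ≈ 3730.4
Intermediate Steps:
n = 1 (n = 1 + 0 = 1)
C(B) = -1/13 (C(B) = 1/(-10 - 3) = 1/(-13) = -1/13)
(C(n) - 61)² = (-1/13 - 61)² = (-794/13)² = 630436/169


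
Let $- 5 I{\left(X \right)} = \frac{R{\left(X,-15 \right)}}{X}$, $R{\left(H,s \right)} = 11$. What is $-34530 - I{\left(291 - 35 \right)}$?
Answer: $- \frac{44198389}{1280} \approx -34530.0$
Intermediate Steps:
$I{\left(X \right)} = - \frac{11}{5 X}$ ($I{\left(X \right)} = - \frac{11 \frac{1}{X}}{5} = - \frac{11}{5 X}$)
$-34530 - I{\left(291 - 35 \right)} = -34530 - - \frac{11}{5 \left(291 - 35\right)} = -34530 - - \frac{11}{5 \cdot 256} = -34530 - \left(- \frac{11}{5}\right) \frac{1}{256} = -34530 - - \frac{11}{1280} = -34530 + \frac{11}{1280} = - \frac{44198389}{1280}$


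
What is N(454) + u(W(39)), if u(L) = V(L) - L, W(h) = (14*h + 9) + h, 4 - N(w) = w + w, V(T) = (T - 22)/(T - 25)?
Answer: -851790/569 ≈ -1497.0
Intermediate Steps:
V(T) = (-22 + T)/(-25 + T)
N(w) = 4 - 2*w (N(w) = 4 - (w + w) = 4 - 2*w)
W(h) = 9 + 15*h (W(h) = (9 + 14*h) + h = 9 + 15*h)
u(L) = -L + (-22 + L)/(-25 + L) (u(L) = (-22 + L)/(-25 + L) - L = -L + (-22 + L)/(-25 + L))
N(454) + u(W(39)) = (4 - 2*454) + (-22 + (9 + 15*39) - (9 + 15*39)*(-25 + (9 + 15*39)))/(-25 + (9 + 15*39)) = (4 - 908) + (-22 + (9 + 585) - (9 + 585)*(-25 + (9 + 585)))/(-25 + (9 + 585)) = -904 + (-22 + 594 - 1*594*(-25 + 594))/(-25 + 594) = -904 + (-22 + 594 - 1*594*569)/569 = -904 + (-22 + 594 - 337986)/569 = -904 + (1/569)*(-337414) = -904 - 337414/569 = -851790/569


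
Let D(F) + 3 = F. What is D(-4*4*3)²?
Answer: 2601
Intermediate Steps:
D(F) = -3 + F
D(-4*4*3)² = (-3 - 4*4*3)² = (-3 - 16*3)² = (-3 - 48)² = (-51)² = 2601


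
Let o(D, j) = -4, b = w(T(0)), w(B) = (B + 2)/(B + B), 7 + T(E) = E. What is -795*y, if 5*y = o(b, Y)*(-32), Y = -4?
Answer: -20352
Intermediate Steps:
T(E) = -7 + E
w(B) = (2 + B)/(2*B) (w(B) = (2 + B)/((2*B)) = (2 + B)*(1/(2*B)) = (2 + B)/(2*B))
b = 5/14 (b = (2 + (-7 + 0))/(2*(-7 + 0)) = (1/2)*(2 - 7)/(-7) = (1/2)*(-1/7)*(-5) = 5/14 ≈ 0.35714)
y = 128/5 (y = (-4*(-32))/5 = (1/5)*128 = 128/5 ≈ 25.600)
-795*y = -795*128/5 = -20352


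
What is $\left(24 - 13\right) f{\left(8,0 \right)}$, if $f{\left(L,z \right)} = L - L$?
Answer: $0$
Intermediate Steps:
$f{\left(L,z \right)} = 0$
$\left(24 - 13\right) f{\left(8,0 \right)} = \left(24 - 13\right) 0 = 11 \cdot 0 = 0$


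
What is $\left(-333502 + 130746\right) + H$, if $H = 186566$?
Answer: $-16190$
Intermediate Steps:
$\left(-333502 + 130746\right) + H = \left(-333502 + 130746\right) + 186566 = -202756 + 186566 = -16190$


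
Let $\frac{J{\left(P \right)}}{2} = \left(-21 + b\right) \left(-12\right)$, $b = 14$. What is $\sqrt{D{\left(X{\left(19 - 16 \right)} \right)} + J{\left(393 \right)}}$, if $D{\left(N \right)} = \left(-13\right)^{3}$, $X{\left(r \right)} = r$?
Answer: $i \sqrt{2029} \approx 45.044 i$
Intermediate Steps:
$D{\left(N \right)} = -2197$
$J{\left(P \right)} = 168$ ($J{\left(P \right)} = 2 \left(-21 + 14\right) \left(-12\right) = 2 \left(\left(-7\right) \left(-12\right)\right) = 2 \cdot 84 = 168$)
$\sqrt{D{\left(X{\left(19 - 16 \right)} \right)} + J{\left(393 \right)}} = \sqrt{-2197 + 168} = \sqrt{-2029} = i \sqrt{2029}$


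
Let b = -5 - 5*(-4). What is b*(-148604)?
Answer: -2229060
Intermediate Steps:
b = 15 (b = -5 + 20 = 15)
b*(-148604) = 15*(-148604) = -2229060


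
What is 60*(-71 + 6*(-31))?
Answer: -15420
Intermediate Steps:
60*(-71 + 6*(-31)) = 60*(-71 - 186) = 60*(-257) = -15420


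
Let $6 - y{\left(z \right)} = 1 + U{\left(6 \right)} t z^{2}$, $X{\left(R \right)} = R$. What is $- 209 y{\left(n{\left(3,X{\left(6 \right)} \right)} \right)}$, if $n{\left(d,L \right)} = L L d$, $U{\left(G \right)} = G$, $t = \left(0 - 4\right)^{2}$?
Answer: $234025451$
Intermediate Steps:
$t = 16$ ($t = \left(-4\right)^{2} = 16$)
$n{\left(d,L \right)} = d L^{2}$ ($n{\left(d,L \right)} = L^{2} d = d L^{2}$)
$y{\left(z \right)} = 5 - 96 z^{2}$ ($y{\left(z \right)} = 6 - \left(1 + 6 \cdot 16 z^{2}\right) = 6 - \left(1 + 96 z^{2}\right) = 5 - 96 z^{2}$)
$- 209 y{\left(n{\left(3,X{\left(6 \right)} \right)} \right)} = - 209 \left(5 - 96 \left(3 \cdot 6^{2}\right)^{2}\right) = - 209 \left(5 - 96 \left(3 \cdot 36\right)^{2}\right) = - 209 \left(5 - 96 \cdot 108^{2}\right) = - 209 \left(5 - 1119744\right) = \left(-209\right) \left(-1119739\right) = 234025451$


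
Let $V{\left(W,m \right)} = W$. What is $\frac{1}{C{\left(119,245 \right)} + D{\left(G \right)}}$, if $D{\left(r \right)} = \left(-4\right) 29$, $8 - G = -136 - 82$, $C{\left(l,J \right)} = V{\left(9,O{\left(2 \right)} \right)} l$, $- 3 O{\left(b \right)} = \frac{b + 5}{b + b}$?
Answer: $\frac{1}{955} \approx 0.0010471$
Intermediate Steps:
$O{\left(b \right)} = - \frac{5 + b}{6 b}$ ($O{\left(b \right)} = - \frac{\left(b + 5\right) \frac{1}{b + b}}{3} = - \frac{\left(5 + b\right) \frac{1}{2 b}}{3} = - \frac{\frac{1}{2} \frac{1}{b} \left(5 + b\right)}{3} = - \frac{5 + b}{6 b}$)
$C{\left(l,J \right)} = 9 l$
$G = 226$ ($G = 8 - \left(-136 - 82\right) = 8 - -218 = 8 + 218 = 226$)
$D{\left(r \right)} = -116$
$\frac{1}{C{\left(119,245 \right)} + D{\left(G \right)}} = \frac{1}{9 \cdot 119 - 116} = \frac{1}{1071 - 116} = \frac{1}{955}$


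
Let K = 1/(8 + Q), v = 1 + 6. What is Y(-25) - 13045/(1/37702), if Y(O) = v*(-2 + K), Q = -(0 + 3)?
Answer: -2459113013/5 ≈ -4.9182e+8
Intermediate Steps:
Q = -3 (Q = -1*3 = -3)
v = 7
K = ⅕ (K = 1/(8 - 3) = 1/5 = ⅕ ≈ 0.20000)
Y(O) = -63/5 (Y(O) = 7*(-2 + ⅕) = 7*(-9/5) = -63/5)
Y(-25) - 13045/(1/37702) = -63/5 - 13045/(1/37702) = -63/5 - 13045/1/37702 = -63/5 - 13045*37702 = -63/5 - 1*491822590 = -63/5 - 491822590 = -2459113013/5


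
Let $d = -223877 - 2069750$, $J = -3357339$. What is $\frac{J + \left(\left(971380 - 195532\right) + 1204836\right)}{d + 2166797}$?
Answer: $\frac{275331}{25366} \approx 10.854$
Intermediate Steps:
$d = -2293627$
$\frac{J + \left(\left(971380 - 195532\right) + 1204836\right)}{d + 2166797} = \frac{-3357339 + \left(\left(971380 - 195532\right) + 1204836\right)}{-2293627 + 2166797} = \frac{-3357339 + \left(775848 + 1204836\right)}{-126830} = \left(-3357339 + 1980684\right) \left(- \frac{1}{126830}\right) = \left(-1376655\right) \left(- \frac{1}{126830}\right) = \frac{275331}{25366}$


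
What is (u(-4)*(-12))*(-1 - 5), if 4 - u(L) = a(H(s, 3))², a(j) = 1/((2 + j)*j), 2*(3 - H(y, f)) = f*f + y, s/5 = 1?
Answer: 2295/8 ≈ 286.88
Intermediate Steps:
s = 5 (s = 5*1 = 5)
H(y, f) = 3 - y/2 - f²/2 (H(y, f) = 3 - (f*f + y)/2 = 3 - (f² + y)/2 = 3 - (y + f²)/2 = 3 + (-y/2 - f²/2) = 3 - y/2 - f²/2)
a(j) = 1/(j*(2 + j))
u(L) = 255/64 (u(L) = 4 - (1/((3 - ½*5 - ½*3²)*(2 + (3 - ½*5 - ½*3²))))² = 4 - (1/((3 - 5/2 - ½*9)*(2 + (3 - 5/2 - ½*9))))² = 4 - (1/((3 - 5/2 - 9/2)*(2 + (3 - 5/2 - 9/2))))² = 4 - (1/((-4)*(2 - 4)))² = 4 - (-¼/(-2))² = 4 - (-¼*(-½))² = 4 - (⅛)² = 4 - 1*1/64 = 4 - 1/64 = 255/64)
(u(-4)*(-12))*(-1 - 5) = ((255/64)*(-12))*(-1 - 5) = -765/16*(-6) = 2295/8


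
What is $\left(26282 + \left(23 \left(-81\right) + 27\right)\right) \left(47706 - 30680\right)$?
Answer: $416217596$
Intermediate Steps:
$\left(26282 + \left(23 \left(-81\right) + 27\right)\right) \left(47706 - 30680\right) = \left(26282 + \left(-1863 + 27\right)\right) 17026 = \left(26282 - 1836\right) 17026 = 24446 \cdot 17026 = 416217596$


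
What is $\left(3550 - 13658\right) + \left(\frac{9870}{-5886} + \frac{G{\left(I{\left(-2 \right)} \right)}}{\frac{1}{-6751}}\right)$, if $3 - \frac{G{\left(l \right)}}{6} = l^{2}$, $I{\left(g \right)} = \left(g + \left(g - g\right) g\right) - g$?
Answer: $- \frac{129126751}{981} \approx -1.3163 \cdot 10^{5}$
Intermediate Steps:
$I{\left(g \right)} = 0$ ($I{\left(g \right)} = \left(g + 0 g\right) - g = \left(g + 0\right) - g = g - g = 0$)
$G{\left(l \right)} = 18 - 6 l^{2}$
$\left(3550 - 13658\right) + \left(\frac{9870}{-5886} + \frac{G{\left(I{\left(-2 \right)} \right)}}{\frac{1}{-6751}}\right) = \left(3550 - 13658\right) + \left(\frac{9870}{-5886} + \frac{18 - 6 \cdot 0^{2}}{\frac{1}{-6751}}\right) = -10108 + \left(9870 \left(- \frac{1}{5886}\right) + \frac{18 - 0}{- \frac{1}{6751}}\right) = -10108 + \left(- \frac{1645}{981} + \left(18 + 0\right) \left(-6751\right)\right) = -10108 + \left(- \frac{1645}{981} + 18 \left(-6751\right)\right) = -10108 - \frac{119210803}{981} = - \frac{129126751}{981}$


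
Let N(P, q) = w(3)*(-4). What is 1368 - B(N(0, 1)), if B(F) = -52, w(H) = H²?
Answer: 1420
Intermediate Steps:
N(P, q) = -36 (N(P, q) = 3²*(-4) = 9*(-4) = -36)
1368 - B(N(0, 1)) = 1368 - 1*(-52) = 1368 + 52 = 1420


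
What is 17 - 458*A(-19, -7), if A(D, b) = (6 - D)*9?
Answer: -103033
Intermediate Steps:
A(D, b) = 54 - 9*D
17 - 458*A(-19, -7) = 17 - 458*(54 - 9*(-19)) = 17 - 458*(54 + 171) = 17 - 458*225 = 17 - 103050 = -103033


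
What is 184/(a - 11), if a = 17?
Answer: 92/3 ≈ 30.667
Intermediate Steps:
184/(a - 11) = 184/(17 - 11) = 184/6 = (⅙)*184 = 92/3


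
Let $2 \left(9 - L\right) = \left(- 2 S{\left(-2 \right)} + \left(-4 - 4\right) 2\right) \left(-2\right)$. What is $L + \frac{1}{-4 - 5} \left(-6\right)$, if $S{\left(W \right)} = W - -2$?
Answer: $- \frac{19}{3} \approx -6.3333$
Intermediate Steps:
$S{\left(W \right)} = 2 + W$ ($S{\left(W \right)} = W + 2 = 2 + W$)
$L = -7$ ($L = 9 - \frac{\left(- 2 \left(2 - 2\right) + \left(-4 - 4\right) 2\right) \left(-2\right)}{2} = 9 - \frac{\left(\left(-2\right) 0 - 16\right) \left(-2\right)}{2} = 9 - \frac{\left(0 - 16\right) \left(-2\right)}{2} = 9 - \frac{\left(-16\right) \left(-2\right)}{2} = 9 - 16 = -7$)
$L + \frac{1}{-4 - 5} \left(-6\right) = -7 + \frac{1}{-4 - 5} \left(-6\right) = -7 + \frac{1}{-9} \left(-6\right) = -7 - - \frac{2}{3} = -7 + \frac{2}{3} = - \frac{19}{3}$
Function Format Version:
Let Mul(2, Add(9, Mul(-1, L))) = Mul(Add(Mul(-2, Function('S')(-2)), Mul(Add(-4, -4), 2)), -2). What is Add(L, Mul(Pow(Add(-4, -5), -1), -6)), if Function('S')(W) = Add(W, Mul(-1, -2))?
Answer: Rational(-19, 3) ≈ -6.3333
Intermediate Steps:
Function('S')(W) = Add(2, W) (Function('S')(W) = Add(W, 2) = Add(2, W))
L = -7 (L = Add(9, Mul(Rational(-1, 2), Mul(Add(Mul(-2, Add(2, -2)), Mul(Add(-4, -4), 2)), -2))) = Add(9, Mul(Rational(-1, 2), Mul(Add(Mul(-2, 0), Mul(-8, 2)), -2))) = Add(9, Mul(Rational(-1, 2), Mul(Add(0, -16), -2))) = Add(9, Mul(Rational(-1, 2), Mul(-16, -2))) = Add(9, Mul(Rational(-1, 2), 32)) = Add(9, -16) = -7)
Add(L, Mul(Pow(Add(-4, -5), -1), -6)) = Add(-7, Mul(Pow(Add(-4, -5), -1), -6)) = Add(-7, Mul(Pow(-9, -1), -6)) = Add(-7, Mul(Rational(-1, 9), -6)) = Add(-7, Rational(2, 3)) = Rational(-19, 3)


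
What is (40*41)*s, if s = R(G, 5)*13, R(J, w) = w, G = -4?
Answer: 106600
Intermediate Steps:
s = 65 (s = 5*13 = 65)
(40*41)*s = (40*41)*65 = 1640*65 = 106600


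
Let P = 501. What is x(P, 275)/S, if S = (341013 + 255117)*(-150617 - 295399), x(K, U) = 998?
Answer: -499/132941759040 ≈ -3.7535e-9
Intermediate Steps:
S = -265883518080 (S = 596130*(-446016) = -265883518080)
x(P, 275)/S = 998/(-265883518080) = 998*(-1/265883518080) = -499/132941759040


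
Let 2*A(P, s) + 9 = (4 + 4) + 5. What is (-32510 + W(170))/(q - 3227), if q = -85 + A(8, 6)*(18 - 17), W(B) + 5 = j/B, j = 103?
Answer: 5527447/562700 ≈ 9.8231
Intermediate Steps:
W(B) = -5 + 103/B
A(P, s) = 2 (A(P, s) = -9/2 + ((4 + 4) + 5)/2 = -9/2 + (8 + 5)/2 = -9/2 + (½)*13 = -9/2 + 13/2 = 2)
q = -83 (q = -85 + 2*(18 - 17) = -85 + 2*1 = -85 + 2 = -83)
(-32510 + W(170))/(q - 3227) = (-32510 + (-5 + 103/170))/(-83 - 3227) = (-32510 + (-5 + 103*(1/170)))/(-3310) = (-32510 + (-5 + 103/170))*(-1/3310) = (-32510 - 747/170)*(-1/3310) = -5527447/170*(-1/3310) = 5527447/562700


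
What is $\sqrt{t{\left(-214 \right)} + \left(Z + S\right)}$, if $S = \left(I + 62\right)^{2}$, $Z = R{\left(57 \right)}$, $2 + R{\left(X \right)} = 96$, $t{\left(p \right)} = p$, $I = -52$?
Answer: $2 i \sqrt{5} \approx 4.4721 i$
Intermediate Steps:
$R{\left(X \right)} = 94$ ($R{\left(X \right)} = -2 + 96 = 94$)
$Z = 94$
$S = 100$ ($S = \left(-52 + 62\right)^{2} = 10^{2} = 100$)
$\sqrt{t{\left(-214 \right)} + \left(Z + S\right)} = \sqrt{-214 + \left(94 + 100\right)} = \sqrt{-214 + 194} = \sqrt{-20} = 2 i \sqrt{5}$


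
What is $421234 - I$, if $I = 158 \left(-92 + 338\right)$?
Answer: $382366$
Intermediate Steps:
$I = 38868$ ($I = 158 \cdot 246 = 38868$)
$421234 - I = 421234 - 38868 = 382366$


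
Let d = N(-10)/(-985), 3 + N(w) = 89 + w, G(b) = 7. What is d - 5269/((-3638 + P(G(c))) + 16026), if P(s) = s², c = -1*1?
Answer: -6135177/12250445 ≈ -0.50081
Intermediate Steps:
c = -1
N(w) = 86 + w (N(w) = -3 + (89 + w) = 86 + w)
d = -76/985 (d = (86 - 10)/(-985) = 76*(-1/985) = -76/985 ≈ -0.077157)
d - 5269/((-3638 + P(G(c))) + 16026) = -76/985 - 5269/((-3638 + 7²) + 16026) = -76/985 - 5269/((-3638 + 49) + 16026) = -76/985 - 5269/(-3589 + 16026) = -76/985 - 5269/12437 = -6135177/12250445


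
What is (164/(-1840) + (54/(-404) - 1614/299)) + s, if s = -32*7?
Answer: -138686363/603980 ≈ -229.62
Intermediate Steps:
s = -224
(164/(-1840) + (54/(-404) - 1614/299)) + s = (164/(-1840) + (54/(-404) - 1614/299)) - 224 = (164*(-1/1840) + (54*(-1/404) - 1614*1/299)) - 224 = (-41/460 + (-27/202 - 1614/299)) - 224 = (-41/460 - 334101/60398) - 224 = -3394843/603980 - 224 = -138686363/603980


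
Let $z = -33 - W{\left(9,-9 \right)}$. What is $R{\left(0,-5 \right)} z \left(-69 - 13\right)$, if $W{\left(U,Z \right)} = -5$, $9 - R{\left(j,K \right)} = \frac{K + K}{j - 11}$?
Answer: $\frac{204344}{11} \approx 18577.0$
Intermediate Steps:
$R{\left(j,K \right)} = 9 - \frac{2 K}{-11 + j}$ ($R{\left(j,K \right)} = 9 - \frac{K + K}{j - 11} = 9 - \frac{2 K}{-11 + j}$)
$z = -28$ ($z = -33 - -5 = -33 + 5 = -28$)
$R{\left(0,-5 \right)} z \left(-69 - 13\right) = \frac{-99 - -10 + 9 \cdot 0}{-11 + 0} \left(-28\right) \left(-69 - 13\right) = \frac{-99 + 10 + 0}{-11} \left(-28\right) \left(-69 - 13\right) = \left(- \frac{1}{11}\right) \left(-89\right) \left(-28\right) \left(-82\right) = \frac{89}{11} \left(-28\right) \left(-82\right) = \left(- \frac{2492}{11}\right) \left(-82\right) = \frac{204344}{11}$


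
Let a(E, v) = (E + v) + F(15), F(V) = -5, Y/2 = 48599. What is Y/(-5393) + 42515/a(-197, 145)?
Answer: -234823681/307401 ≈ -763.90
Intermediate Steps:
Y = 97198 (Y = 2*48599 = 97198)
a(E, v) = -5 + E + v (a(E, v) = (E + v) - 5 = -5 + E + v)
Y/(-5393) + 42515/a(-197, 145) = 97198/(-5393) + 42515/(-5 - 197 + 145) = 97198*(-1/5393) + 42515/(-57) = -97198/5393 + 42515*(-1/57) = -97198/5393 - 42515/57 = -234823681/307401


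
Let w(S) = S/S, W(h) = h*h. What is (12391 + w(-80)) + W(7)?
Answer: 12441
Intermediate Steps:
W(h) = h²
w(S) = 1
(12391 + w(-80)) + W(7) = (12391 + 1) + 7² = 12392 + 49 = 12441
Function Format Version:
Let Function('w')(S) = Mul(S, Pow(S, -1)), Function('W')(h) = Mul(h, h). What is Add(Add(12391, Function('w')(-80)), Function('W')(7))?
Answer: 12441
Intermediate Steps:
Function('W')(h) = Pow(h, 2)
Function('w')(S) = 1
Add(Add(12391, Function('w')(-80)), Function('W')(7)) = Add(Add(12391, 1), Pow(7, 2)) = Add(12392, 49) = 12441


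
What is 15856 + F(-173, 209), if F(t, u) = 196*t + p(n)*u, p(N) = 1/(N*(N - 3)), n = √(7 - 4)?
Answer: -108521/6 - 209*√3/6 ≈ -18147.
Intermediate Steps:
n = √3 ≈ 1.7320
p(N) = 1/(N*(-3 + N))
F(t, u) = 196*t + u*√3/(3*(-3 + √3)) (F(t, u) = 196*t + (1/((√3)*(-3 + √3)))*u = 196*t + ((√3/3)/(-3 + √3))*u = 196*t + (√3/(3*(-3 + √3)))*u = 196*t + u*√3/(3*(-3 + √3)))
15856 + F(-173, 209) = 15856 + (196*(-173) - ⅙*209 - ⅙*209*√3) = 15856 + (-33908 - 209/6 - 209*√3/6) = 15856 + (-203657/6 - 209*√3/6) = -108521/6 - 209*√3/6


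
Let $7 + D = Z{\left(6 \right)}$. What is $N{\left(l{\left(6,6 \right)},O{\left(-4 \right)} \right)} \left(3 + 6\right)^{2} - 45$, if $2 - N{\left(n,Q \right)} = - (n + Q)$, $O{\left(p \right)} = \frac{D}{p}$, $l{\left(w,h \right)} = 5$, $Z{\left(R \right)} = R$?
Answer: $\frac{2169}{4} \approx 542.25$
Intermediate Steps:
$D = -1$ ($D = -7 + 6 = -1$)
$O{\left(p \right)} = - \frac{1}{p}$
$N{\left(n,Q \right)} = 2 + Q + n$ ($N{\left(n,Q \right)} = 2 - - (n + Q) = 2 - - (Q + n) = 2 - \left(- Q - n\right) = 2 + \left(Q + n\right) = 2 + Q + n$)
$N{\left(l{\left(6,6 \right)},O{\left(-4 \right)} \right)} \left(3 + 6\right)^{2} - 45 = \left(2 - \frac{1}{-4} + 5\right) \left(3 + 6\right)^{2} - 45 = \left(2 - - \frac{1}{4} + 5\right) 9^{2} - 45 = \left(2 + \frac{1}{4} + 5\right) 81 - 45 = \frac{29}{4} \cdot 81 - 45 = \frac{2349}{4} - 45 = \frac{2169}{4}$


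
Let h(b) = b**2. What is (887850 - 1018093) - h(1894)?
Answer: -3717479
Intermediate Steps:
(887850 - 1018093) - h(1894) = (887850 - 1018093) - 1*1894**2 = -130243 - 1*3587236 = -130243 - 3587236 = -3717479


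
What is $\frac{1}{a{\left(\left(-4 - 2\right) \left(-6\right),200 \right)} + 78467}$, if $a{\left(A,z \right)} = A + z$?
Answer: $\frac{1}{78703} \approx 1.2706 \cdot 10^{-5}$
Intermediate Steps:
$\frac{1}{a{\left(\left(-4 - 2\right) \left(-6\right),200 \right)} + 78467} = \frac{1}{\left(\left(-4 - 2\right) \left(-6\right) + 200\right) + 78467} = \frac{1}{\left(\left(-6\right) \left(-6\right) + 200\right) + 78467} = \frac{1}{\left(36 + 200\right) + 78467} = \frac{1}{236 + 78467} = \frac{1}{78703}$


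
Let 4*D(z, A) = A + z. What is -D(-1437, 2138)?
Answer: -701/4 ≈ -175.25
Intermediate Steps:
D(z, A) = A/4 + z/4 (D(z, A) = (A + z)/4 = A/4 + z/4)
-D(-1437, 2138) = -((1/4)*2138 + (1/4)*(-1437)) = -(1069/2 - 1437/4) = -1*701/4 = -701/4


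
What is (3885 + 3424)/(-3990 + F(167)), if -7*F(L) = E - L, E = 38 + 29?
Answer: -51163/27830 ≈ -1.8384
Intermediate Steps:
E = 67
F(L) = -67/7 + L/7 (F(L) = -(67 - L)/7 = -67/7 + L/7)
(3885 + 3424)/(-3990 + F(167)) = (3885 + 3424)/(-3990 + (-67/7 + (1/7)*167)) = 7309/(-3990 + (-67/7 + 167/7)) = 7309/(-3990 + 100/7) = 7309/(-27830/7) = 7309*(-7/27830) = -51163/27830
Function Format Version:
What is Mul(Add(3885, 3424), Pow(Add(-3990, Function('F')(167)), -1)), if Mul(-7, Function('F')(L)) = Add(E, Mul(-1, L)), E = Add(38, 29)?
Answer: Rational(-51163, 27830) ≈ -1.8384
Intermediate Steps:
E = 67
Function('F')(L) = Add(Rational(-67, 7), Mul(Rational(1, 7), L)) (Function('F')(L) = Mul(Rational(-1, 7), Add(67, Mul(-1, L))) = Add(Rational(-67, 7), Mul(Rational(1, 7), L)))
Mul(Add(3885, 3424), Pow(Add(-3990, Function('F')(167)), -1)) = Mul(Add(3885, 3424), Pow(Add(-3990, Add(Rational(-67, 7), Mul(Rational(1, 7), 167))), -1)) = Mul(7309, Pow(Add(-3990, Add(Rational(-67, 7), Rational(167, 7))), -1)) = Mul(7309, Pow(Add(-3990, Rational(100, 7)), -1)) = Mul(7309, Pow(Rational(-27830, 7), -1)) = Mul(7309, Rational(-7, 27830)) = Rational(-51163, 27830)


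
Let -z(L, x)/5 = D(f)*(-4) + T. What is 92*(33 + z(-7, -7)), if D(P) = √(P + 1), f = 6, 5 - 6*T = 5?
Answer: 3036 + 1840*√7 ≈ 7904.2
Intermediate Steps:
T = 0 (T = ⅚ - ⅙*5 = ⅚ - ⅚ = 0)
D(P) = √(1 + P)
z(L, x) = 20*√7 (z(L, x) = -5*(√(1 + 6)*(-4) + 0) = -5*(√7*(-4) + 0) = -5*(-4*√7 + 0) = -(-20)*√7 = 20*√7)
92*(33 + z(-7, -7)) = 92*(33 + 20*√7) = 3036 + 1840*√7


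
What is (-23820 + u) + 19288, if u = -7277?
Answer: -11809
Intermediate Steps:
(-23820 + u) + 19288 = (-23820 - 7277) + 19288 = -31097 + 19288 = -11809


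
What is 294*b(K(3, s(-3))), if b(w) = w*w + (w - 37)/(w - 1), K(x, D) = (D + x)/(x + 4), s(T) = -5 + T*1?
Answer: 6618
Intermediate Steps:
s(T) = -5 + T
K(x, D) = (D + x)/(4 + x)
b(w) = w**2 + (-37 + w)/(-1 + w)
294*b(K(3, s(-3))) = 294*((-37 + ((-5 - 3) + 3)/(4 + 3) + (((-5 - 3) + 3)/(4 + 3))**3 - (((-5 - 3) + 3)/(4 + 3))**2)/(-1 + ((-5 - 3) + 3)/(4 + 3))) = 294*((-37 + (-8 + 3)/7 + ((-8 + 3)/7)**3 - ((-8 + 3)/7)**2)/(-1 + (-8 + 3)/7)) = 294*((-37 + (1/7)*(-5) + ((1/7)*(-5))**3 - ((1/7)*(-5))**2)/(-1 + (1/7)*(-5))) = 294*((-37 - 5/7 + (-5/7)**3 - (-5/7)**2)/(-1 - 5/7)) = 294*((-37 - 5/7 - 125/343 - 1*25/49)/(-12/7)) = 294*(-7*(-37 - 5/7 - 125/343 - 25/49)/12) = 294*(-7/12*(-13236/343)) = 294*(1103/49) = 6618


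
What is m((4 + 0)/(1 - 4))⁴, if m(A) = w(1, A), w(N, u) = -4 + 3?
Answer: 1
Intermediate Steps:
w(N, u) = -1
m(A) = -1
m((4 + 0)/(1 - 4))⁴ = (-1)⁴ = 1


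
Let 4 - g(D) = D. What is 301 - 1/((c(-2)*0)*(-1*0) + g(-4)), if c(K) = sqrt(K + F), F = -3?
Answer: 2407/8 ≈ 300.88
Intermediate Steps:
c(K) = sqrt(-3 + K) (c(K) = sqrt(K - 3) = sqrt(-3 + K))
g(D) = 4 - D
301 - 1/((c(-2)*0)*(-1*0) + g(-4)) = 301 - 1/((sqrt(-3 - 2)*0)*(-1*0) + (4 - 1*(-4))) = 301 - 1/((sqrt(-5)*0)*0 + (4 + 4)) = 301 - 1/(((I*sqrt(5))*0)*0 + 8) = 301 - 1/(0*0 + 8) = 301 - 1/(0 + 8) = 301 - 1/8 = 2407/8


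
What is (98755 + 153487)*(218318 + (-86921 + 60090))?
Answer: 48301063854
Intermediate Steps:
(98755 + 153487)*(218318 + (-86921 + 60090)) = 252242*(218318 - 26831) = 252242*191487 = 48301063854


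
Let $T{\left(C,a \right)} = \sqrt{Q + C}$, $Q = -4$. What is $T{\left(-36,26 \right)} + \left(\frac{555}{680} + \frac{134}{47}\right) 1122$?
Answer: $\frac{773553}{188} + 2 i \sqrt{10} \approx 4114.6 + 6.3246 i$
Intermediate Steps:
$T{\left(C,a \right)} = \sqrt{-4 + C}$
$T{\left(-36,26 \right)} + \left(\frac{555}{680} + \frac{134}{47}\right) 1122 = \sqrt{-4 - 36} + \left(\frac{555}{680} + \frac{134}{47}\right) 1122 = \sqrt{-40} + \left(555 \cdot \frac{1}{680} + 134 \cdot \frac{1}{47}\right) 1122 = 2 i \sqrt{10} + \left(\frac{111}{136} + \frac{134}{47}\right) 1122 = 2 i \sqrt{10} + \frac{23441}{6392} \cdot 1122 = 2 i \sqrt{10} + \frac{773553}{188} = \frac{773553}{188} + 2 i \sqrt{10}$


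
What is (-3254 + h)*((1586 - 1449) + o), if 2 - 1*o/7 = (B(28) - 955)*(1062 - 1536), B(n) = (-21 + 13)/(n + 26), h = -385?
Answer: 34596306575/3 ≈ 1.1532e+10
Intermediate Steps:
B(n) = -8/(26 + n)
o = -28522508/9 (o = 14 - 7*(-8/(26 + 28) - 955)*(1062 - 1536) = 14 - 7*(-8/54 - 955)*(-474) = 14 - 7*(-8*1/54 - 955)*(-474) = 14 - 7*(-4/27 - 955)*(-474) = 14 - (-180523)*(-474)/27 = 14 - 7*4074662/9 = 14 - 28522634/9 = -28522508/9 ≈ -3.1692e+6)
(-3254 + h)*((1586 - 1449) + o) = (-3254 - 385)*((1586 - 1449) - 28522508/9) = -3639*(137 - 28522508/9) = -3639*(-28521275/9) = 34596306575/3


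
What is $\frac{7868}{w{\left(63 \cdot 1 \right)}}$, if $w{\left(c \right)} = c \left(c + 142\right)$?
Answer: $\frac{1124}{1845} \approx 0.60921$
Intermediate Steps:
$w{\left(c \right)} = c \left(142 + c\right)$
$\frac{7868}{w{\left(63 \cdot 1 \right)}} = \frac{7868}{63 \cdot 1 \left(142 + 63 \cdot 1\right)} = \frac{7868}{63 \left(142 + 63\right)} = \frac{7868}{63 \cdot 205} = \frac{7868}{12915} = 7868 \cdot \frac{1}{12915} = \frac{1124}{1845}$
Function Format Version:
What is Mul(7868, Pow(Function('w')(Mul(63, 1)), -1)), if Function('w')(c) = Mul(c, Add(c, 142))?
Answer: Rational(1124, 1845) ≈ 0.60921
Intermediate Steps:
Function('w')(c) = Mul(c, Add(142, c))
Mul(7868, Pow(Function('w')(Mul(63, 1)), -1)) = Mul(7868, Pow(Mul(Mul(63, 1), Add(142, Mul(63, 1))), -1)) = Mul(7868, Pow(Mul(63, Add(142, 63)), -1)) = Mul(7868, Pow(Mul(63, 205), -1)) = Mul(7868, Pow(12915, -1)) = Mul(7868, Rational(1, 12915)) = Rational(1124, 1845)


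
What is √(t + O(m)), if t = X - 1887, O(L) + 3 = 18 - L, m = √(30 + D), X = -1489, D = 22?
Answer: √(-3361 - 2*√13) ≈ 58.036*I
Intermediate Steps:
m = 2*√13 (m = √(30 + 22) = √52 = 2*√13 ≈ 7.2111)
O(L) = 15 - L (O(L) = -3 + (18 - L) = 15 - L)
t = -3376 (t = -1489 - 1887 = -3376)
√(t + O(m)) = √(-3376 + (15 - 2*√13)) = √(-3361 - 2*√13)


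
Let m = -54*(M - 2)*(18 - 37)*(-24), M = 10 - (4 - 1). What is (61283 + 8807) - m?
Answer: 193210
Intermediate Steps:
M = 7 (M = 10 - 1*3 = 10 - 3 = 7)
m = -123120 (m = -54*(7 - 2)*(18 - 37)*(-24) = -270*(-19)*(-24) = -54*(-95)*(-24) = 5130*(-24) = -123120)
(61283 + 8807) - m = (61283 + 8807) - 1*(-123120) = 70090 + 123120 = 193210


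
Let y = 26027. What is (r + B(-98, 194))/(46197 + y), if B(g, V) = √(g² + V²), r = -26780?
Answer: -6695/18056 + √11810/36112 ≈ -0.36778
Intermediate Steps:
B(g, V) = √(V² + g²)
(r + B(-98, 194))/(46197 + y) = (-26780 + √(194² + (-98)²))/(46197 + 26027) = (-26780 + √(37636 + 9604))/72224 = (-26780 + √47240)*(1/72224) = (-26780 + 2*√11810)*(1/72224) = -6695/18056 + √11810/36112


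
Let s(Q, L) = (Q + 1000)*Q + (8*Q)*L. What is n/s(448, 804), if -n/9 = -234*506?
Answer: 266409/882560 ≈ 0.30186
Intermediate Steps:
s(Q, L) = Q*(1000 + Q) + 8*L*Q (s(Q, L) = (1000 + Q)*Q + 8*L*Q = Q*(1000 + Q) + 8*L*Q)
n = 1065636 (n = -(-2106)*506 = -9*(-118404) = 1065636)
n/s(448, 804) = 1065636/((448*(1000 + 448 + 8*804))) = 1065636/((448*(1000 + 448 + 6432))) = 1065636/((448*7880)) = 1065636/3530240 = 1065636*(1/3530240) = 266409/882560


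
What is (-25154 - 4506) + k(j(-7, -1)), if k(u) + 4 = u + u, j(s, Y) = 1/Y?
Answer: -29666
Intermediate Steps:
k(u) = -4 + 2*u (k(u) = -4 + (u + u) = -4 + 2*u)
(-25154 - 4506) + k(j(-7, -1)) = (-25154 - 4506) + (-4 + 2/(-1)) = -29660 + (-4 + 2*(-1)) = -29660 + (-4 - 2) = -29660 - 6 = -29666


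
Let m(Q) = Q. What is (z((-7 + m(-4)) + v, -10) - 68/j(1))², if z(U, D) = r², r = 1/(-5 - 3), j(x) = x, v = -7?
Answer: 18931201/4096 ≈ 4621.9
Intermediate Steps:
r = -⅛ (r = 1/(-8) = -⅛ ≈ -0.12500)
z(U, D) = 1/64 (z(U, D) = (-⅛)² = 1/64)
(z((-7 + m(-4)) + v, -10) - 68/j(1))² = (1/64 - 68/1)² = (1/64 - 68*1)² = (1/64 - 68)² = (-4351/64)² = 18931201/4096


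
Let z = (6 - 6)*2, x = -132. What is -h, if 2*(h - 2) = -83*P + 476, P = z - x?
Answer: 5238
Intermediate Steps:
z = 0 (z = 0*2 = 0)
P = 132 (P = 0 - 1*(-132) = 0 + 132 = 132)
h = -5238 (h = 2 + (-83*132 + 476)/2 = 2 + (-10956 + 476)/2 = 2 + (½)*(-10480) = 2 - 5240 = -5238)
-h = -1*(-5238) = 5238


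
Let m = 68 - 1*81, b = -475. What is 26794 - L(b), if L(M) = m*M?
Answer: 20619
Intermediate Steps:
m = -13 (m = 68 - 81 = -13)
L(M) = -13*M
26794 - L(b) = 26794 - (-13)*(-475) = 26794 - 1*6175 = 26794 - 6175 = 20619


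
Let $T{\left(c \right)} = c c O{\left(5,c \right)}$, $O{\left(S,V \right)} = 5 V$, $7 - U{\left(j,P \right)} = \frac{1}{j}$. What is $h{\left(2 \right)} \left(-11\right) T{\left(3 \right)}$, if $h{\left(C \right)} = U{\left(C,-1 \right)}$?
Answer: $- \frac{19305}{2} \approx -9652.5$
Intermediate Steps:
$U{\left(j,P \right)} = 7 - \frac{1}{j}$
$h{\left(C \right)} = 7 - \frac{1}{C}$
$T{\left(c \right)} = 5 c^{3}$ ($T{\left(c \right)} = c c 5 c = c^{2} \cdot 5 c = 5 c^{3}$)
$h{\left(2 \right)} \left(-11\right) T{\left(3 \right)} = \left(7 - \frac{1}{2}\right) \left(-11\right) 5 \cdot 3^{3} = \left(7 - \frac{1}{2}\right) \left(-11\right) 5 \cdot 27 = \left(7 - \frac{1}{2}\right) \left(-11\right) 135 = \frac{13}{2} \left(-11\right) 135 = \left(- \frac{143}{2}\right) 135 = - \frac{19305}{2}$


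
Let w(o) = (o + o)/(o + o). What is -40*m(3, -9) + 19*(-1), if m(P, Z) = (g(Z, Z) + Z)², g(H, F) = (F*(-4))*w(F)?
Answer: -29179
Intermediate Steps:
w(o) = 1 (w(o) = (2*o)/((2*o)) = (2*o)*(1/(2*o)) = 1)
g(H, F) = -4*F (g(H, F) = (F*(-4))*1 = -4*F*1 = -4*F)
m(P, Z) = 9*Z² (m(P, Z) = (-4*Z + Z)² = (-3*Z)² = 9*Z²)
-40*m(3, -9) + 19*(-1) = -360*(-9)² + 19*(-1) = -360*81 - 19 = -40*729 - 19 = -29160 - 19 = -29179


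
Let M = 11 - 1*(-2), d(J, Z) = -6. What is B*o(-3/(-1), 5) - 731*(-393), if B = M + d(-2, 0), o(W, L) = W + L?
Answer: 287339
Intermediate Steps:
M = 13 (M = 11 + 2 = 13)
o(W, L) = L + W
B = 7 (B = 13 - 6 = 7)
B*o(-3/(-1), 5) - 731*(-393) = 7*(5 - 3/(-1)) - 731*(-393) = 7*(5 - 3*(-1)) + 287283 = 7*(5 + 3) + 287283 = 7*8 + 287283 = 56 + 287283 = 287339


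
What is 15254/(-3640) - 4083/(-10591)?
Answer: -10478071/2753660 ≈ -3.8051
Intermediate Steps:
15254/(-3640) - 4083/(-10591) = 15254*(-1/3640) - 4083*(-1/10591) = -7627/1820 + 4083/10591 = -10478071/2753660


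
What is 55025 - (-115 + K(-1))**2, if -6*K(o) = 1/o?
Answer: 1506179/36 ≈ 41838.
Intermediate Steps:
K(o) = -1/(6*o)
55025 - (-115 + K(-1))**2 = 55025 - (-115 - 1/6/(-1))**2 = 55025 - (-115 - 1/6*(-1))**2 = 55025 - (-115 + 1/6)**2 = 55025 - (-689/6)**2 = 55025 - 1*474721/36 = 55025 - 474721/36 = 1506179/36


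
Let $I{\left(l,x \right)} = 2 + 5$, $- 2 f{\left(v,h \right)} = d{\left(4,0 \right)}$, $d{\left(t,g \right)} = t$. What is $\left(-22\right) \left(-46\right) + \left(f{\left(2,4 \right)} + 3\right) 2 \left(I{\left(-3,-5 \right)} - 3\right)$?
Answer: $1020$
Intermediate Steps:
$f{\left(v,h \right)} = -2$ ($f{\left(v,h \right)} = \left(- \frac{1}{2}\right) 4 = -2$)
$I{\left(l,x \right)} = 7$
$\left(-22\right) \left(-46\right) + \left(f{\left(2,4 \right)} + 3\right) 2 \left(I{\left(-3,-5 \right)} - 3\right) = \left(-22\right) \left(-46\right) + \left(-2 + 3\right) 2 \left(7 - 3\right) = 1012 + 1 \cdot 2 \cdot 4 = 1012 + 2 \cdot 4 = 1012 + 8 = 1020$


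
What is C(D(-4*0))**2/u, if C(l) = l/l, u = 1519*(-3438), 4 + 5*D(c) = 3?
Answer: -1/5222322 ≈ -1.9149e-7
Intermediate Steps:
D(c) = -1/5 (D(c) = -4/5 + (1/5)*3 = -4/5 + 3/5 = -1/5)
u = -5222322
C(l) = 1
C(D(-4*0))**2/u = 1**2/(-5222322) = 1*(-1/5222322) = -1/5222322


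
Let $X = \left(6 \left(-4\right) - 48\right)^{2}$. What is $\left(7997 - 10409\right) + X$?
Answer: $2772$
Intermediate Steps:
$X = 5184$ ($X = \left(-24 - 48\right)^{2} = \left(-72\right)^{2} = 5184$)
$\left(7997 - 10409\right) + X = \left(7997 - 10409\right) + 5184 = -2412 + 5184 = 2772$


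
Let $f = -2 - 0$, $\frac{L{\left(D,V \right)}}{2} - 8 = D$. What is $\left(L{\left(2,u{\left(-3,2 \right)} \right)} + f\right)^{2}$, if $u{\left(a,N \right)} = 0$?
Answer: $324$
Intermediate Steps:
$L{\left(D,V \right)} = 16 + 2 D$
$f = -2$ ($f = -2 + 0 = -2$)
$\left(L{\left(2,u{\left(-3,2 \right)} \right)} + f\right)^{2} = \left(\left(16 + 2 \cdot 2\right) - 2\right)^{2} = \left(\left(16 + 4\right) - 2\right)^{2} = \left(20 - 2\right)^{2} = 18^{2} = 324$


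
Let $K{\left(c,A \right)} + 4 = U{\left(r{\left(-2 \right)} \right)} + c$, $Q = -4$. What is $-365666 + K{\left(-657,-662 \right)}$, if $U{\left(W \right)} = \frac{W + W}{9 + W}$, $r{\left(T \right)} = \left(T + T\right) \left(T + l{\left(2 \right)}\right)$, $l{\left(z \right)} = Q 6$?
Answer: $- \frac{41394743}{113} \approx -3.6633 \cdot 10^{5}$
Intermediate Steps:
$l{\left(z \right)} = -24$ ($l{\left(z \right)} = \left(-4\right) 6 = -24$)
$r{\left(T \right)} = 2 T \left(-24 + T\right)$ ($r{\left(T \right)} = \left(T + T\right) \left(T - 24\right) = 2 T \left(-24 + T\right)$)
$U{\left(W \right)} = \frac{2 W}{9 + W}$
$K{\left(c,A \right)} = - \frac{244}{113} + c$ ($K{\left(c,A \right)} = -4 + \left(\frac{2 \cdot 2 \left(-2\right) \left(-24 - 2\right)}{9 + 2 \left(-2\right) \left(-24 - 2\right)} + c\right) = -4 + \left(\frac{2 \cdot 2 \left(-2\right) \left(-26\right)}{9 + 2 \left(-2\right) \left(-26\right)} + c\right) = -4 + \left(2 \cdot 104 \frac{1}{9 + 104} + c\right) = -4 + \left(2 \cdot 104 \cdot \frac{1}{113} + c\right) = -4 + \left(\frac{208}{113} + c\right) = - \frac{244}{113} + c$)
$-365666 + K{\left(-657,-662 \right)} = -365666 - \frac{74485}{113} = - \frac{41394743}{113}$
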